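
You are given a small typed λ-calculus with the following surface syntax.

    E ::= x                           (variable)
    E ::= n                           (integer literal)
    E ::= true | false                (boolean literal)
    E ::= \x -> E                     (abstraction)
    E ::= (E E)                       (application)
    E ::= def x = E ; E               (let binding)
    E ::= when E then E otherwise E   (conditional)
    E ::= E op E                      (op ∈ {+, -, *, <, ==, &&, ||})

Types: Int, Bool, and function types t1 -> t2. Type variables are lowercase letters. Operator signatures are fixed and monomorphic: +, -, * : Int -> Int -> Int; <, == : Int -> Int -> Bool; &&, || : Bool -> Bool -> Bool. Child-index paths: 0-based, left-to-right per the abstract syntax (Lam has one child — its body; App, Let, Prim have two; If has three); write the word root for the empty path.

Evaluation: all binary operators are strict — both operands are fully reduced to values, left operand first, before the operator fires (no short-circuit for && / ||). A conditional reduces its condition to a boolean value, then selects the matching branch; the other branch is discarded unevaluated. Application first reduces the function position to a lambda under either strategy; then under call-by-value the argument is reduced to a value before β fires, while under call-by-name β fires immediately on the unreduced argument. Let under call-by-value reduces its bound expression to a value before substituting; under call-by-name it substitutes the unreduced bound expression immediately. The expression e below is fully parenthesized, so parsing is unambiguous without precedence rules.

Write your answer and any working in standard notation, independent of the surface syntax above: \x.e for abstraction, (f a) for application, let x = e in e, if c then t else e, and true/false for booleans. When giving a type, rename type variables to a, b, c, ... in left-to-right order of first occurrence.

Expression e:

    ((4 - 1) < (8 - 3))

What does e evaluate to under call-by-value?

Trace:
step 0: ((4 - 1) < (8 - 3))
step 1: [delta@0] (3 < (8 - 3))
step 2: [delta@1] (3 < 5)
step 3: [delta@root] true

Answer: true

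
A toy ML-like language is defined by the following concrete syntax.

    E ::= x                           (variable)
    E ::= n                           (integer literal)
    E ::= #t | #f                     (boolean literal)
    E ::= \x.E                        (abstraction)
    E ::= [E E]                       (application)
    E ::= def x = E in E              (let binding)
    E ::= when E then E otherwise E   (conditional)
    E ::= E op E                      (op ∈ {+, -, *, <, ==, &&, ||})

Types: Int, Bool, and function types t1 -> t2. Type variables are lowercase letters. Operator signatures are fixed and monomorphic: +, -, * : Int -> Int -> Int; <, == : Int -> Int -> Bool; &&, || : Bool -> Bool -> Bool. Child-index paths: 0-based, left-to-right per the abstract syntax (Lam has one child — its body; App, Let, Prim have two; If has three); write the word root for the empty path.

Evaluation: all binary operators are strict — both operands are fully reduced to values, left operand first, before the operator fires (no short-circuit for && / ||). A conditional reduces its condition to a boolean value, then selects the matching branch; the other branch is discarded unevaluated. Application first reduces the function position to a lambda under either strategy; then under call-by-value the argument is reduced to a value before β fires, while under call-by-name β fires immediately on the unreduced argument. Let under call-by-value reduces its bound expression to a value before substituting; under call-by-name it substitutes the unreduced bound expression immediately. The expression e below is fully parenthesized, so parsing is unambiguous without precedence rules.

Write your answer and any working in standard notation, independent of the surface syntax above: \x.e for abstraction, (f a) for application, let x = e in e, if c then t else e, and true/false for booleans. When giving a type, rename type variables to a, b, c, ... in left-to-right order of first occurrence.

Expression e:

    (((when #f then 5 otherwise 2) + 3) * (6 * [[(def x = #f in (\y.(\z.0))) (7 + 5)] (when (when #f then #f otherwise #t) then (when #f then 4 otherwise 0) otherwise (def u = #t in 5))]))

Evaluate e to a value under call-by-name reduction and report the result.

Answer: 0

Trace:
step 0: (((if false then 5 else 2) + 3) * (6 * (((let x = false in (\y.(\z.0))) (7 + 5)) (if (if false then false else true) then (if false then 4 else 0) else (let u = true in 5)))))
step 1: [if@0.0] ((2 + 3) * (6 * (((let x = false in (\y.(\z.0))) (7 + 5)) (if (if false then false else true) then (if false then 4 else 0) else (let u = true in 5)))))
step 2: [delta@0] (5 * (6 * (((let x = false in (\y.(\z.0))) (7 + 5)) (if (if false then false else true) then (if false then 4 else 0) else (let u = true in 5)))))
step 3: [let@1.1.0.0] (5 * (6 * (((\y.(\z.0)) (7 + 5)) (if (if false then false else true) then (if false then 4 else 0) else (let u = true in 5)))))
step 4: [beta@1.1.0] (5 * (6 * ((\z.0) (if (if false then false else true) then (if false then 4 else 0) else (let u = true in 5)))))
step 5: [beta@1.1] (5 * (6 * 0))
step 6: [delta@1] (5 * 0)
step 7: [delta@root] 0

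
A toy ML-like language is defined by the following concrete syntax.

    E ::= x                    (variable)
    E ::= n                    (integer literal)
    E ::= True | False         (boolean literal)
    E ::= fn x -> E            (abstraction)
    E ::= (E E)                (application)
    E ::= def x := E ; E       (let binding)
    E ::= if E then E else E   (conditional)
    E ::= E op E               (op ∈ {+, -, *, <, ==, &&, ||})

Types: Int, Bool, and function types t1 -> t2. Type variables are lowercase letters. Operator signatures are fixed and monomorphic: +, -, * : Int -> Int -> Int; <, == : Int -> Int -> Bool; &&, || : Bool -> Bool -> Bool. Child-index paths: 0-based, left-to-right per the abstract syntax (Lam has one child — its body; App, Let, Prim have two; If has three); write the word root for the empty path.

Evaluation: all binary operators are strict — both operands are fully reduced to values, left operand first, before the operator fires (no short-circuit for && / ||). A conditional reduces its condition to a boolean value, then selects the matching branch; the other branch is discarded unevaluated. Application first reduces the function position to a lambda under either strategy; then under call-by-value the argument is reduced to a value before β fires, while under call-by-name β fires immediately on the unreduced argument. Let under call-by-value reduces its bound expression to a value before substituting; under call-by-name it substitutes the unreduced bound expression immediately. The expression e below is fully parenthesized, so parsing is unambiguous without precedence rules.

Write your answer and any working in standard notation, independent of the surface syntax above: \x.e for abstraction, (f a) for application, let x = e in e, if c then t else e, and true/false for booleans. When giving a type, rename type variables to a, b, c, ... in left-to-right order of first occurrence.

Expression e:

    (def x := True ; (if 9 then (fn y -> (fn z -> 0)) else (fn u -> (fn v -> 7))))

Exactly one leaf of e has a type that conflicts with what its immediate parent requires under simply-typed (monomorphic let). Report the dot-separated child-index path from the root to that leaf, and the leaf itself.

Trace:
let x : Bool
  unify Int ~ Bool
  FAIL: mismatch Int ~ Bool

Answer: 1.0 : 9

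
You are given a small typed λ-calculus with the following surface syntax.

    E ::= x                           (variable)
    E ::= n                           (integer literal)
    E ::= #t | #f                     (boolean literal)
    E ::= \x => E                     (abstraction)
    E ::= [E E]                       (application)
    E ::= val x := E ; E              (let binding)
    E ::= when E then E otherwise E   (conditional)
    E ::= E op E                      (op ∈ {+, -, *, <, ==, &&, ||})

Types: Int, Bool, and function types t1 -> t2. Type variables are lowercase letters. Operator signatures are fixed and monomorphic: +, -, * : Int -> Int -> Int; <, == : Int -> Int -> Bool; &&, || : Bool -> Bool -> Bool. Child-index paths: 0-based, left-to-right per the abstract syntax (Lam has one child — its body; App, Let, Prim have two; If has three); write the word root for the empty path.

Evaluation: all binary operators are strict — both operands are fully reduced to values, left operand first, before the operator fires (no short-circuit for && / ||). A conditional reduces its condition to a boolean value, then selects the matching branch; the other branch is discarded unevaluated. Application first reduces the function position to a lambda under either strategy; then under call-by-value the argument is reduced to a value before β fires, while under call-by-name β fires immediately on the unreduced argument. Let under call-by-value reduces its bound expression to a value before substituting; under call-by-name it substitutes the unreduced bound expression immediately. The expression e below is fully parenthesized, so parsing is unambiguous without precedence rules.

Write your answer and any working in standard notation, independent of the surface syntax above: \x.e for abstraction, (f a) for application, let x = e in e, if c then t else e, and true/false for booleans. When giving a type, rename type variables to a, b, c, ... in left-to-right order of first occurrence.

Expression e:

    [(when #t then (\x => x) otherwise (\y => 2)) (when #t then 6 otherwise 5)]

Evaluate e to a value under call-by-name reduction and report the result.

Trace:
step 0: ((if true then (\x.x) else (\y.2)) (if true then 6 else 5))
step 1: [if@0] ((\x.x) (if true then 6 else 5))
step 2: [beta@root] (if true then 6 else 5)
step 3: [if@root] 6

Answer: 6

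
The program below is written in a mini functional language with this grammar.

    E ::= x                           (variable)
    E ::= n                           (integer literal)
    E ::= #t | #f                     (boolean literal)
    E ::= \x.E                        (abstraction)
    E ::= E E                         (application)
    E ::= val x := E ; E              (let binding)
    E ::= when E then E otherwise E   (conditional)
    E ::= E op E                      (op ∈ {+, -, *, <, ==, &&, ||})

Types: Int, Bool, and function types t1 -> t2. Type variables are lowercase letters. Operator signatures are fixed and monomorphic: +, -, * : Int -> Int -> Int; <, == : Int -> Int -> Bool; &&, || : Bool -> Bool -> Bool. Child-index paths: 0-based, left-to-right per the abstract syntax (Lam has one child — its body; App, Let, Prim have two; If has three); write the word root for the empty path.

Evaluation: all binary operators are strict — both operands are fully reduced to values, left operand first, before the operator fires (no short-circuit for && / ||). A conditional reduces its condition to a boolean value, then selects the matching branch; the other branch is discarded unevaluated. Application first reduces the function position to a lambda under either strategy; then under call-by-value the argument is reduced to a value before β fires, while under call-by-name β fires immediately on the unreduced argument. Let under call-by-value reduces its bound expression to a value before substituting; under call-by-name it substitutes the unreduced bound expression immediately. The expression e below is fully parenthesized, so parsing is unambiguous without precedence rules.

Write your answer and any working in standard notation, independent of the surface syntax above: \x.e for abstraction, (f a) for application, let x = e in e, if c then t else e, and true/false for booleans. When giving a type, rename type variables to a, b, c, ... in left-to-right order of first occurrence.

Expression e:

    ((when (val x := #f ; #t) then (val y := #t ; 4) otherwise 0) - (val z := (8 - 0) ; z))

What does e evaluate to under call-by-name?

Answer: -4

Trace:
step 0: ((if (let x = false in true) then (let y = true in 4) else 0) - (let z = (8 - 0) in z))
step 1: [let@0.0] ((if true then (let y = true in 4) else 0) - (let z = (8 - 0) in z))
step 2: [if@0] ((let y = true in 4) - (let z = (8 - 0) in z))
step 3: [let@0] (4 - (let z = (8 - 0) in z))
step 4: [let@1] (4 - (8 - 0))
step 5: [delta@1] (4 - 8)
step 6: [delta@root] -4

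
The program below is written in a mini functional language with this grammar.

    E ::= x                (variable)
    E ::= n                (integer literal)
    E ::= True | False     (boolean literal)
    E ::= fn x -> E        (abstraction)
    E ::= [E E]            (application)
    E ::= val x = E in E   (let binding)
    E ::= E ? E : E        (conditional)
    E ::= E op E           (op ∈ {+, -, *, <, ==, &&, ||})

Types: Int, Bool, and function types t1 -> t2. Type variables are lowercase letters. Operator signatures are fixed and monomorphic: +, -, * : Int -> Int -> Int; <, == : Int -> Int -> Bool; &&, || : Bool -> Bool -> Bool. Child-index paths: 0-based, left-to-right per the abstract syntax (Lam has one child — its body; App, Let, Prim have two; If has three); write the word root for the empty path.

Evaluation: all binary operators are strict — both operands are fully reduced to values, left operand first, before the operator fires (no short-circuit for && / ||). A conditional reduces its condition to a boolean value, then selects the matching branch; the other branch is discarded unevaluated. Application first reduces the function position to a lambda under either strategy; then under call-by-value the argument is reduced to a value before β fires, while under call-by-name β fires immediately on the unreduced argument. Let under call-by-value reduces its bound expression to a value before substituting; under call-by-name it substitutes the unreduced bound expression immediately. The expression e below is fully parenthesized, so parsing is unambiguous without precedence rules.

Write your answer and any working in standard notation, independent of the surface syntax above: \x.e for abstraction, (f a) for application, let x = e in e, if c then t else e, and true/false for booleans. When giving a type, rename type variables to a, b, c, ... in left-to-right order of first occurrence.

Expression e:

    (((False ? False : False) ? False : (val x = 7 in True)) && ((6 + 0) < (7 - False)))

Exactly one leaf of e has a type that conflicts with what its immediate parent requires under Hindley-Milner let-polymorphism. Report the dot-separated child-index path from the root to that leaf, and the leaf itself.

Derivation:
  unify Bool ~ Bool
  unify Bool ~ Bool
  unify Bool ~ Bool
let x : Int
  unify Bool ~ Bool
  unify Bool ~ Bool
  unify Int ~ Int
  unify Int ~ Int
  unify Int ~ Int
  unify Int ~ Int
  unify Bool ~ Int
  FAIL: mismatch Bool ~ Int

Answer: 1.1.1 : false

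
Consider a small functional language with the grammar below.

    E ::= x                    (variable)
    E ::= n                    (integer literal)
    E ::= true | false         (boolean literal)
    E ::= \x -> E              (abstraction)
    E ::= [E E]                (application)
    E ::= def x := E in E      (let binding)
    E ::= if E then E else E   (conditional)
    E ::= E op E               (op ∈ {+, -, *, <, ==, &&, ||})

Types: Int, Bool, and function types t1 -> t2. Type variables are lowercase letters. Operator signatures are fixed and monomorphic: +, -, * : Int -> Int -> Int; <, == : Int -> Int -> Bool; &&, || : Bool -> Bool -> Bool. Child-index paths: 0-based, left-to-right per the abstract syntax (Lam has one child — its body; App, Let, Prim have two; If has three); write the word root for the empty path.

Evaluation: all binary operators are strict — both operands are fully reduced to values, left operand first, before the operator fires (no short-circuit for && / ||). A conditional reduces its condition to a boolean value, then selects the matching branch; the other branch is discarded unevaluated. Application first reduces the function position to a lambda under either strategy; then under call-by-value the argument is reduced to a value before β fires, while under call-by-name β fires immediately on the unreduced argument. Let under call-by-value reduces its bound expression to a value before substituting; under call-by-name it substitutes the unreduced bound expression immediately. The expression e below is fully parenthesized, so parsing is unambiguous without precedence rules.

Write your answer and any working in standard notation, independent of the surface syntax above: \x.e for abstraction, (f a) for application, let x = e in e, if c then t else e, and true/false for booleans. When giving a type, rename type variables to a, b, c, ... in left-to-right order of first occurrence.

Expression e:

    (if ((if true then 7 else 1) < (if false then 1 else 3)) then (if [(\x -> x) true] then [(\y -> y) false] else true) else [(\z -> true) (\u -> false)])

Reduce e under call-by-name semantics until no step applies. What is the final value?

Working:
step 0: (if ((if true then 7 else 1) < (if false then 1 else 3)) then (if ((\x.x) true) then ((\y.y) false) else true) else ((\z.true) (\u.false)))
step 1: [if@0.0] (if (7 < (if false then 1 else 3)) then (if ((\x.x) true) then ((\y.y) false) else true) else ((\z.true) (\u.false)))
step 2: [if@0.1] (if (7 < 3) then (if ((\x.x) true) then ((\y.y) false) else true) else ((\z.true) (\u.false)))
step 3: [delta@0] (if false then (if ((\x.x) true) then ((\y.y) false) else true) else ((\z.true) (\u.false)))
step 4: [if@root] ((\z.true) (\u.false))
step 5: [beta@root] true

Answer: true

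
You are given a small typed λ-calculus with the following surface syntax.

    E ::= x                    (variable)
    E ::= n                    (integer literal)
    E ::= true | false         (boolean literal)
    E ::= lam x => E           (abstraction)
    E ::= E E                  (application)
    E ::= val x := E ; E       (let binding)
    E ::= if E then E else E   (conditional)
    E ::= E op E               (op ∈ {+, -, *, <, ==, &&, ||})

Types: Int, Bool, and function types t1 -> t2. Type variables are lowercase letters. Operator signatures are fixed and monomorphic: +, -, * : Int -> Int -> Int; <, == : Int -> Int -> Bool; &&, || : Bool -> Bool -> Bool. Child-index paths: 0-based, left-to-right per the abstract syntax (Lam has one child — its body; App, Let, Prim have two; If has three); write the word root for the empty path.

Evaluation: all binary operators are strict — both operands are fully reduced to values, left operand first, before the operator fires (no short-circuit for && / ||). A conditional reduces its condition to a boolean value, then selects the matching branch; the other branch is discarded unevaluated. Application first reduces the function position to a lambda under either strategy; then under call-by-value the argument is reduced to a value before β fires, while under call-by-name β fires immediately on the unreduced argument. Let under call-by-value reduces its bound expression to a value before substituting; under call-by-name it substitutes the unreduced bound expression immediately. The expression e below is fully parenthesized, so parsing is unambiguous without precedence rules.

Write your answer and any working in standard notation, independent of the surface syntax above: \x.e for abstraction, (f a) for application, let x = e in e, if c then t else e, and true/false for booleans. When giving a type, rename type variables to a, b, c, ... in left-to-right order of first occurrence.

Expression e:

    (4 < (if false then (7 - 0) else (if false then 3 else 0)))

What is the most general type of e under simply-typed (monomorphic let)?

Working:
  unify Int ~ Int
  unify Bool ~ Bool
  unify Int ~ Int
  unify Int ~ Int
  unify Bool ~ Bool
  unify Int ~ Int
  unify Int ~ Int
  unify Int ~ Int

Answer: Bool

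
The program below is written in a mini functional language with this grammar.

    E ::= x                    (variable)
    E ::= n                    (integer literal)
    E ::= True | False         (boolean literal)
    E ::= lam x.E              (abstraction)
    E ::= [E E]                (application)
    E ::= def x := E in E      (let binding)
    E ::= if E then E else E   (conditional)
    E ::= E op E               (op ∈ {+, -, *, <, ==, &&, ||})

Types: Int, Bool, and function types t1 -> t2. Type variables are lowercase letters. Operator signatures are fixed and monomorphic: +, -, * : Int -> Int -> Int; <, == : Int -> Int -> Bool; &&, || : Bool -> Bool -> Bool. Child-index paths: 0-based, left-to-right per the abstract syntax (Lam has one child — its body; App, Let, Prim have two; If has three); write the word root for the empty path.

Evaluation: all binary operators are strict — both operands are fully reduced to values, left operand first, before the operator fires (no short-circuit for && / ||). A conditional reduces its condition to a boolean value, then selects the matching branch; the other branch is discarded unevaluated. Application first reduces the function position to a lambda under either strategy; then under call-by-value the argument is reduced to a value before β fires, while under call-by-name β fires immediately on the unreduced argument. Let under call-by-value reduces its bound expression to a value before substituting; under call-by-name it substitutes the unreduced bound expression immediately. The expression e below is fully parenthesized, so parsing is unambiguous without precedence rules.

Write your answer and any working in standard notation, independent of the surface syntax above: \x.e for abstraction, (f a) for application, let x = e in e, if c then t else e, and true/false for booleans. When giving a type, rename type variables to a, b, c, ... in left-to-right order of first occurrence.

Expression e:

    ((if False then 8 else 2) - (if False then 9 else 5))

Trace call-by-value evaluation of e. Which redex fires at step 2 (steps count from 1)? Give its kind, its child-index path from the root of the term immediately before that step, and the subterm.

Derivation:
step 0: ((if false then 8 else 2) - (if false then 9 else 5))
step 1: [if@0] (2 - (if false then 9 else 5))
step 2: [if@1] (2 - 5)

Answer: if at 1 : (if false then 9 else 5)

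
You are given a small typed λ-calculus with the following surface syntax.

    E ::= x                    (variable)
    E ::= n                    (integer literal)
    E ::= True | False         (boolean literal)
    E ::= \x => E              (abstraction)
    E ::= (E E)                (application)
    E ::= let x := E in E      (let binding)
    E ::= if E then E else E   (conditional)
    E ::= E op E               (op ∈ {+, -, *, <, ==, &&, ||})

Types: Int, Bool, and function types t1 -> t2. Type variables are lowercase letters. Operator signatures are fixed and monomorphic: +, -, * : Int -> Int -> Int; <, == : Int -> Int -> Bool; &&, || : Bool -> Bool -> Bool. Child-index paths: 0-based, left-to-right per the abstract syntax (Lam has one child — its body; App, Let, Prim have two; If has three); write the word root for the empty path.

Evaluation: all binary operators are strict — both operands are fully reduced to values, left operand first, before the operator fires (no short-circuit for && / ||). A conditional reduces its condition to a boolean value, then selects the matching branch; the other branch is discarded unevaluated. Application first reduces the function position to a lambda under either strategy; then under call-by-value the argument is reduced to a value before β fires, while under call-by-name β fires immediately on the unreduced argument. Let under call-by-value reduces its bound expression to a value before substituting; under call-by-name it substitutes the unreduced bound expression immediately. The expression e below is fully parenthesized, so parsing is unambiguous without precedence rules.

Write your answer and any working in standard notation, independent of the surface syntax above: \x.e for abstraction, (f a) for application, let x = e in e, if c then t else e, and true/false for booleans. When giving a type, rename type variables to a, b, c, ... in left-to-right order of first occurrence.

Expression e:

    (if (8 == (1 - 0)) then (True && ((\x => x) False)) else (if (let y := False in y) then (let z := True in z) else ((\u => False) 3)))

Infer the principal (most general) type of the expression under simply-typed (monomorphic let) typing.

Trace:
  unify Int ~ Int
  unify Int ~ Int
  unify Int ~ Int
  unify Int ~ Int
  unify Bool ~ Bool
  unify Bool ~ Bool
x : a
\x._ : a -> a
  unify a -> a ~ Bool -> b
  unify a ~ Bool
  unify Bool ~ b
_ _ : Bool
  unify Bool ~ Bool
let y : Bool
y : Bool
  unify Bool ~ Bool
let z : Bool
z : Bool
\u._ : c -> Bool
  unify c -> Bool ~ Int -> d
  unify c ~ Int
  unify Bool ~ d
_ _ : Bool
  unify Bool ~ Bool
  unify Bool ~ Bool

Answer: Bool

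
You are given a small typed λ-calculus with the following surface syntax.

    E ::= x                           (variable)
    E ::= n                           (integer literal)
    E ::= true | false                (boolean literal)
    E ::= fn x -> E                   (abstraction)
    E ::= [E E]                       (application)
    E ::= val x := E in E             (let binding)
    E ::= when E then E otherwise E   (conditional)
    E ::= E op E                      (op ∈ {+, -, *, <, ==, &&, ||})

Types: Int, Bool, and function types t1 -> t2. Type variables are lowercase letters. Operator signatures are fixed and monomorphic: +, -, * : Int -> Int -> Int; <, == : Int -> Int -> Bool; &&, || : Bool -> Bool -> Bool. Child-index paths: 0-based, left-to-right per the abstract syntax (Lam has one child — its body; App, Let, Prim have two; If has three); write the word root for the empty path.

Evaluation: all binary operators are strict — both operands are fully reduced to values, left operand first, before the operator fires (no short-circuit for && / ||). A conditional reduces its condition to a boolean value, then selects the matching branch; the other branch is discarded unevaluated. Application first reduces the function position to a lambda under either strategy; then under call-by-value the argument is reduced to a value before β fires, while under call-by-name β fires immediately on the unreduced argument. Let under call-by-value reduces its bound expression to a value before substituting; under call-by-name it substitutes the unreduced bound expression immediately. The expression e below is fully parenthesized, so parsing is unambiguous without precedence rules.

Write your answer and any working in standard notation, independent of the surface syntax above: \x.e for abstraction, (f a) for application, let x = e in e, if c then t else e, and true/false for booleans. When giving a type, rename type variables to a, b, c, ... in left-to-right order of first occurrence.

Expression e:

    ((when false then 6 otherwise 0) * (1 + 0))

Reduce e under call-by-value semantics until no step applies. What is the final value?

Trace:
step 0: ((if false then 6 else 0) * (1 + 0))
step 1: [if@0] (0 * (1 + 0))
step 2: [delta@1] (0 * 1)
step 3: [delta@root] 0

Answer: 0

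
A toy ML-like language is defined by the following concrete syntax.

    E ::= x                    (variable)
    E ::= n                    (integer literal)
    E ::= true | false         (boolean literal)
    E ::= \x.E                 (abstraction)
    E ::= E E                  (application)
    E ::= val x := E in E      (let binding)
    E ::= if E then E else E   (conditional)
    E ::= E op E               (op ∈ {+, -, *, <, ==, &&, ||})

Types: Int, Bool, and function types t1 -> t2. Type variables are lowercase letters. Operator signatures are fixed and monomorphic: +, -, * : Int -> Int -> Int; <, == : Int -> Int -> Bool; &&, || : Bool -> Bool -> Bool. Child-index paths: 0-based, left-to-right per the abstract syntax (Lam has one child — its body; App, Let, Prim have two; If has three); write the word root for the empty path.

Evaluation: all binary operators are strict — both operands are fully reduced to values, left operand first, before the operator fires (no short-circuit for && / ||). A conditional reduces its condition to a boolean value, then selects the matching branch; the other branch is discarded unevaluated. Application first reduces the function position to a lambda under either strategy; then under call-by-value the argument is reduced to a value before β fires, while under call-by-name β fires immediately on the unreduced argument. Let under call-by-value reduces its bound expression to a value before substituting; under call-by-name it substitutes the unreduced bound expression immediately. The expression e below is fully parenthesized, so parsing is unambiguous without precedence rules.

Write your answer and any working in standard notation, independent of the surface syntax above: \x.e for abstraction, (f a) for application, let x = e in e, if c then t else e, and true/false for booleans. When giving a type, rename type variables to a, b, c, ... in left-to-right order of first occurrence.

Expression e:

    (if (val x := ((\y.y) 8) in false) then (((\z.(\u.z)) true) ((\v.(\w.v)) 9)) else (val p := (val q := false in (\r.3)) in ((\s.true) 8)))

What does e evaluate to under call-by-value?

Answer: true

Working:
step 0: (if (let x = ((\y.y) 8) in false) then (((\z.(\u.z)) true) ((\v.(\w.v)) 9)) else (let p = (let q = false in (\r.3)) in ((\s.true) 8)))
step 1: [beta@0.0] (if (let x = 8 in false) then (((\z.(\u.z)) true) ((\v.(\w.v)) 9)) else (let p = (let q = false in (\r.3)) in ((\s.true) 8)))
step 2: [let@0] (if false then (((\z.(\u.z)) true) ((\v.(\w.v)) 9)) else (let p = (let q = false in (\r.3)) in ((\s.true) 8)))
step 3: [if@root] (let p = (let q = false in (\r.3)) in ((\s.true) 8))
step 4: [let@0] (let p = (\r.3) in ((\s.true) 8))
step 5: [let@root] ((\s.true) 8)
step 6: [beta@root] true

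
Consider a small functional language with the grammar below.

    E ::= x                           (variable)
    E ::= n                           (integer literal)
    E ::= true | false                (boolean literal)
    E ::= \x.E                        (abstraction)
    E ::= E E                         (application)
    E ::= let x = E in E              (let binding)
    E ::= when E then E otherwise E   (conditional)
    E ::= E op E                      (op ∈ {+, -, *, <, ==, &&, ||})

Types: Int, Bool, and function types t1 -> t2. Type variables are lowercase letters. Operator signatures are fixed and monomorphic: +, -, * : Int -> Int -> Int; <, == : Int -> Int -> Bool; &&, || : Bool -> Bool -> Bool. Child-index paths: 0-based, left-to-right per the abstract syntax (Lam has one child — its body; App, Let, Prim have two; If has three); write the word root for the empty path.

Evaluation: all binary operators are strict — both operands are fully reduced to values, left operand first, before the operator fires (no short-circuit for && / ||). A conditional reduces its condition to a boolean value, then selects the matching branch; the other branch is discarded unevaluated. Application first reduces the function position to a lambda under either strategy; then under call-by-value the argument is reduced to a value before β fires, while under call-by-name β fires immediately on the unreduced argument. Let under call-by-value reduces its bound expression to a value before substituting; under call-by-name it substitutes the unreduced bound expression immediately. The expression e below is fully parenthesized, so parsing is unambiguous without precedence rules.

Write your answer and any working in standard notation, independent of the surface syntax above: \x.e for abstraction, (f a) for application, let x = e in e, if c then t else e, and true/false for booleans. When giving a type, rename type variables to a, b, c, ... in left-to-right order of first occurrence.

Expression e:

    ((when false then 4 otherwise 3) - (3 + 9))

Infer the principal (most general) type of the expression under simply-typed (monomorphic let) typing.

Trace:
  unify Bool ~ Bool
  unify Int ~ Int
  unify Int ~ Int
  unify Int ~ Int
  unify Int ~ Int
  unify Int ~ Int

Answer: Int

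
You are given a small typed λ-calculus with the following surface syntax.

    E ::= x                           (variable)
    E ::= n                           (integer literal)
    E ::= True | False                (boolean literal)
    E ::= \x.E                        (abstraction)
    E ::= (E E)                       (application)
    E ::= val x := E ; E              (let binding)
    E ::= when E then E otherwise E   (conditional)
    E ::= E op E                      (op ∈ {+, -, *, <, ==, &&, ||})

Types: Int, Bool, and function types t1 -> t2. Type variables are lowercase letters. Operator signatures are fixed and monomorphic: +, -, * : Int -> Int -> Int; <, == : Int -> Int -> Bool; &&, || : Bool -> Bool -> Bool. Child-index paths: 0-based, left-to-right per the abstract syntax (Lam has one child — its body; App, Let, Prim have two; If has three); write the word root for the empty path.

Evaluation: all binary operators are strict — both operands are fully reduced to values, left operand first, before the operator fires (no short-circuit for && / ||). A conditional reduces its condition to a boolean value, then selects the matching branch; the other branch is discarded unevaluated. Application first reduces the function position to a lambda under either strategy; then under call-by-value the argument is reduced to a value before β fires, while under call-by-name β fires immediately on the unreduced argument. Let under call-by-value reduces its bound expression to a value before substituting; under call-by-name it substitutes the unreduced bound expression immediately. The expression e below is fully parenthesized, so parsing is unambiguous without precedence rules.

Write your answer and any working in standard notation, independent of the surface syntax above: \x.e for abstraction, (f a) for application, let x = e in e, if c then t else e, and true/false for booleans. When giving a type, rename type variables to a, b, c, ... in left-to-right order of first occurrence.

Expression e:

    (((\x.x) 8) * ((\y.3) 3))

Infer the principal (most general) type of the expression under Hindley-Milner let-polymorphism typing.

Answer: Int

Trace:
x : a
\x._ : a -> a
  unify a -> a ~ Int -> b
  unify a ~ Int
  unify Int ~ b
_ _ : Int
  unify Int ~ Int
\y._ : c -> Int
  unify c -> Int ~ Int -> d
  unify c ~ Int
  unify Int ~ d
_ _ : Int
  unify Int ~ Int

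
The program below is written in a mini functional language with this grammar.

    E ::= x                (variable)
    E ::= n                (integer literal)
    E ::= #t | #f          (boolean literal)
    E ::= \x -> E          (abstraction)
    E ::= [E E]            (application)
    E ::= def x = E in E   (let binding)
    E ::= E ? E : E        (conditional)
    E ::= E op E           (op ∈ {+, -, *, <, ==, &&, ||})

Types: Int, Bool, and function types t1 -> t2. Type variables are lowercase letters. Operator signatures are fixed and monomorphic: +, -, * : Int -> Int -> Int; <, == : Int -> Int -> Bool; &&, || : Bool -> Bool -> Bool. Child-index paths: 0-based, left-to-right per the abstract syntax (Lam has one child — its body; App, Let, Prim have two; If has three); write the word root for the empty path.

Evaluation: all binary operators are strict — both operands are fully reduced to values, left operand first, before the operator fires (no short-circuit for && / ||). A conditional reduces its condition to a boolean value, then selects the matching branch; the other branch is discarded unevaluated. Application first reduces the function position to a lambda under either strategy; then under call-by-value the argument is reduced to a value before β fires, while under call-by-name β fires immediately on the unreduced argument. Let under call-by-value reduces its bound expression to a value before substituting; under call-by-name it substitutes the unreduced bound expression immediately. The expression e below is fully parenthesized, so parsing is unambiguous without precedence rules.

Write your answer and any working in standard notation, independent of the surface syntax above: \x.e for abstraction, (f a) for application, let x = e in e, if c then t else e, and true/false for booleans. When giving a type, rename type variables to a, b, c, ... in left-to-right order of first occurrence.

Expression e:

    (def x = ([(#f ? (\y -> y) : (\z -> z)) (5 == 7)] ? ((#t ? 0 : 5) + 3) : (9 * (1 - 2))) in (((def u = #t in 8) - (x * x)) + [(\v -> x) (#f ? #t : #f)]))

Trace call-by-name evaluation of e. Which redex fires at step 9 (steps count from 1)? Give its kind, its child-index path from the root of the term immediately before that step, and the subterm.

Answer: if at 0.1.1.0.0 : (if false then (\y.y) else (\z.z))

Trace:
step 0: (let x = (if ((if false then (\y.y) else (\z.z)) (5 == 7)) then ((if true then 0 else 5) + 3) else (9 * (1 - 2))) in (((let u = true in 8) - (x * x)) + ((\v.x) (if false then true else false))))
step 1: [let@root] (((let u = true in 8) - ((if ((if false then (\y.y) else (\z.z)) (5 == 7)) then ((if true then 0 else 5) + 3) else (9 * (1 - 2))) * (if ((if false then (\y.y) else (\z.z)) (5 == 7)) then ((if true then 0 else 5) + 3) else (9 * (1 - 2))))) + ((\v.(if ((if false then (\y.y) else (\z.z)) (5 == 7)) then ((if true then 0 else 5) + 3) else (9 * (1 - 2)))) (if false then true else false)))
step 2: [let@0.0] ((8 - ((if ((if false then (\y.y) else (\z.z)) (5 == 7)) then ((if true then 0 else 5) + 3) else (9 * (1 - 2))) * (if ((if false then (\y.y) else (\z.z)) (5 == 7)) then ((if true then 0 else 5) + 3) else (9 * (1 - 2))))) + ((\v.(if ((if false then (\y.y) else (\z.z)) (5 == 7)) then ((if true then 0 else 5) + 3) else (9 * (1 - 2)))) (if false then true else false)))
step 3: [if@0.1.0.0.0] ((8 - ((if ((\z.z) (5 == 7)) then ((if true then 0 else 5) + 3) else (9 * (1 - 2))) * (if ((if false then (\y.y) else (\z.z)) (5 == 7)) then ((if true then 0 else 5) + 3) else (9 * (1 - 2))))) + ((\v.(if ((if false then (\y.y) else (\z.z)) (5 == 7)) then ((if true then 0 else 5) + 3) else (9 * (1 - 2)))) (if false then true else false)))
step 4: [beta@0.1.0.0] ((8 - ((if (5 == 7) then ((if true then 0 else 5) + 3) else (9 * (1 - 2))) * (if ((if false then (\y.y) else (\z.z)) (5 == 7)) then ((if true then 0 else 5) + 3) else (9 * (1 - 2))))) + ((\v.(if ((if false then (\y.y) else (\z.z)) (5 == 7)) then ((if true then 0 else 5) + 3) else (9 * (1 - 2)))) (if false then true else false)))
step 5: [delta@0.1.0.0] ((8 - ((if false then ((if true then 0 else 5) + 3) else (9 * (1 - 2))) * (if ((if false then (\y.y) else (\z.z)) (5 == 7)) then ((if true then 0 else 5) + 3) else (9 * (1 - 2))))) + ((\v.(if ((if false then (\y.y) else (\z.z)) (5 == 7)) then ((if true then 0 else 5) + 3) else (9 * (1 - 2)))) (if false then true else false)))
step 6: [if@0.1.0] ((8 - ((9 * (1 - 2)) * (if ((if false then (\y.y) else (\z.z)) (5 == 7)) then ((if true then 0 else 5) + 3) else (9 * (1 - 2))))) + ((\v.(if ((if false then (\y.y) else (\z.z)) (5 == 7)) then ((if true then 0 else 5) + 3) else (9 * (1 - 2)))) (if false then true else false)))
step 7: [delta@0.1.0.1] ((8 - ((9 * -1) * (if ((if false then (\y.y) else (\z.z)) (5 == 7)) then ((if true then 0 else 5) + 3) else (9 * (1 - 2))))) + ((\v.(if ((if false then (\y.y) else (\z.z)) (5 == 7)) then ((if true then 0 else 5) + 3) else (9 * (1 - 2)))) (if false then true else false)))
step 8: [delta@0.1.0] ((8 - (-9 * (if ((if false then (\y.y) else (\z.z)) (5 == 7)) then ((if true then 0 else 5) + 3) else (9 * (1 - 2))))) + ((\v.(if ((if false then (\y.y) else (\z.z)) (5 == 7)) then ((if true then 0 else 5) + 3) else (9 * (1 - 2)))) (if false then true else false)))
step 9: [if@0.1.1.0.0] ((8 - (-9 * (if ((\z.z) (5 == 7)) then ((if true then 0 else 5) + 3) else (9 * (1 - 2))))) + ((\v.(if ((if false then (\y.y) else (\z.z)) (5 == 7)) then ((if true then 0 else 5) + 3) else (9 * (1 - 2)))) (if false then true else false)))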